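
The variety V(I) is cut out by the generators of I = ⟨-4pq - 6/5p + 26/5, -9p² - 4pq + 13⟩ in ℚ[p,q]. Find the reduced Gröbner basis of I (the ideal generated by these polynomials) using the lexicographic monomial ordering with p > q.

G = {p - ⅔q - ⅓, q² + ⅘q - 9/5}

This is the nonlinear analogue of row-reducing a linear system.

f_1 = -4pq - 6/5p + 26/5, LT = pq.
f_2 = -9p² - 4pq + 13, LT = p².

S(f_1,f_2): lcm = p²q. S = 3/10p² - 4/9pq² - 13/10p + 13/9q.
  reduce S modulo (f_1, f_2):
  remainder -13/10p + 13/15q + 13/30 ≠ 0; add g_3 = -13/10p + 13/15q + 13/30 to the basis.

S(f_1,g_3): lcm = pq. S = 3/10p + ⅔q² + ⅓q - 13/10.
  reduce S modulo (f_1, f_2, g_3):
  remainder ⅔q² + 8/15q - 6/5 ≠ 0; add g_4 = ⅔q² + 8/15q - 6/5 to the basis.

The other S-polynomials (S(f_2,g_3), S(f_1,g_4), S(f_2,g_4), S(g_3,g_4)) all reduce to 0 modulo the current basis, so we have a Gröbner basis.
Inter-reduce: drop elements whose leading term is divisible by another's, tail-reduce, and make monic.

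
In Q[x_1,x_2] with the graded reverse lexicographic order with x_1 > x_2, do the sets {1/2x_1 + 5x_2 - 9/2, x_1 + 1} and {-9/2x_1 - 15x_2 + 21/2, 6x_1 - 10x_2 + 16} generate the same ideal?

Equality of ideals is decidable: compute both reduced Gröbner bases (unique for the ordering) and check whether they agree.
Buchberger on the first generating set:
f_1 = 1/2x_1 + 5x_2 - 9/2, LT = x_1.
f_2 = x_1 + 1, LT = x_1.

S(f_1,f_2): lcm = x_1. S = 10x_2 - 10.
  leading term x_2: no divisor's leading term divides it; move 10x_2 to the remainder.
  leading term 1: no divisor's leading term divides it; move -10 to the remainder.
  remainder 10x_2 - 10 ≠ 0; add g_3 = 10x_2 - 10 to the basis.

S(f_1,g_3): leading monomials are coprime, so the S-polynomial reduces to 0 (Buchberger's first criterion).
S(f_2,g_3): leading monomials are coprime, so the S-polynomial reduces to 0 (Buchberger's first criterion).
Every S-polynomial of the final basis reduces to 0, so we have a Gröbner basis.
Inter-reduce: drop elements whose leading term is divisible by another's, tail-reduce, and make monic.
Reduced Gröbner basis: {x_1 + 1, x_2 - 1}.

Buchberger on the second generating set:
h_1 = -9/2x_1 - 15x_2 + 21/2, LT = x_1.
h_2 = 6x_1 - 10x_2 + 16, LT = x_1.

S(h_1,h_2): lcm = x_1. S = 5x_2 - 5.
  leading term x_2: no divisor's leading term divides it; move 5x_2 to the remainder.
  leading term 1: no divisor's leading term divides it; move -5 to the remainder.
  remainder 5x_2 - 5 ≠ 0; add k_3 = 5x_2 - 5 to the basis.

S(h_1,k_3): leading monomials are coprime, so the S-polynomial reduces to 0 (Buchberger's first criterion).
S(h_2,k_3): leading monomials are coprime, so the S-polynomial reduces to 0 (Buchberger's first criterion).
Every S-polynomial of the final basis reduces to 0, so we have a Gröbner basis.
Inter-reduce: drop elements whose leading term is divisible by another's, tail-reduce, and make monic.
Reduced Gröbner basis: {x_1 + 1, x_2 - 1}.

Same reduced basis, so the two generating sets span the same ideal.

Yes, the ideals are equal.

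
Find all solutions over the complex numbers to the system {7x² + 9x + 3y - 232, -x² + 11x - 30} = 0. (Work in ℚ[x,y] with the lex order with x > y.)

{(6, -74/3), (5, 4)}

Compute a lex Gröbner basis by Buchberger's algorithm.
f_1 = 7x² + 9x + 3y - 232, LT = x².
f_2 = -x² + 11x - 30, LT = x².

S(f_1,f_2): lcm = x². S = 86/7x + 3/7y - 442/7.
  leading term x: no divisor's leading term divides it; move 86/7x to the remainder.
  leading term y: no divisor's leading term divides it; move 3/7y to the remainder.
  leading term 1: no divisor's leading term divides it; move -442/7 to the remainder.
  remainder 86/7x + 3/7y - 442/7 ≠ 0; add h_3 = 86/7x + 3/7y - 442/7 to the basis.

S(f_1,h_3): lcm = x². S = -3/86xy + 1934/301x + 3/7y - 232/7.
  leading term xy: subtract (-21/7396y)·h_3 from -3/86xy + 1934/301x + 3/7y - 232/7 → 1934/301x + 9/7396y² + 6453/25886y - 232/7
  leading term x: subtract (967/1849)·h_3 from 1934/301x + 9/7396y² + 6453/25886y - 232/7 → 9/7396y² + 93/3698y - 222/1849
  leading term y²: no divisor's leading term divides it; move 9/7396y² to the remainder.
  leading term y: no divisor's leading term divides it; move 93/3698y to the remainder.
  leading term 1: no divisor's leading term divides it; move -222/1849 to the remainder.
  remainder 9/7396y² + 93/3698y - 222/1849 ≠ 0; add h_4 = 9/7396y² + 93/3698y - 222/1849 to the basis.

The other S-polynomials (S(f_2,h_3), S(f_1,h_4), S(f_2,h_4), S(h_3,h_4)) all reduce to 0 modulo the current basis, so we have a Gröbner basis.
Inter-reduce: drop elements whose leading term is divisible by another's, tail-reduce, and make monic.
Reduced Gröbner basis: {x + 3/86y - 221/43, y² + 62/3y - 296/3}.

The lex basis is triangular: the last element involves only y. Solving y² + 62/3y - 296/3 = 0 gives y ∈ {-74/3, 4}; substituting each value into the earlier elements determines the remaining variables.
  y = -74/3: the earlier basis element becomes x - 6 = 0, giving x = 6 — point (6, -74/3).
  y = 4: the earlier basis element becomes x - 5 = 0, giving x = 5 — point (5, 4).
Check: every point annihilates each of the original generators.
A lex Gröbner basis triangularizes the system, enabling back-substitution.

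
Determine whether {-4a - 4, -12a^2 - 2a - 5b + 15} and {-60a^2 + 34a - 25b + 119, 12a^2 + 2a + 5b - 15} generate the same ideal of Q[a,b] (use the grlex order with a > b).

Since reduced Gröbner bases are canonical representatives of ideals under a given ordering, it suffices to compute and compare them.
Buchberger on the first generating set:
f_1 = -4a - 4, LT = a.
f_2 = -12a^2 - 2a - 5b + 15, LT = a^2.

S(f_1,f_2): lcm = a^2. S = 5/6a - 5/12b + 5/4.
  leading term a: subtract (-5/24)·f_1 from 5/6a - 5/12b + 5/4 → -5/12b + 5/12
  leading term b: no divisor's leading term divides it; move -5/12b to the remainder.
  leading term 1: no divisor's leading term divides it; move 5/12 to the remainder.
  remainder -5/12b + 5/12 ≠ 0; add g_3 = -5/12b + 5/12 to the basis.

The other S-polynomials (S(f_1,g_3), S(f_2,g_3)) all reduce to 0 modulo the current basis, so we have a Gröbner basis.
Inter-reduce: drop elements whose leading term is divisible by another's, tail-reduce, and make monic.
Reduced Gröbner basis: {a + 1, b - 1}.

Buchberger on the second generating set:
h_1 = -60a^2 + 34a - 25b + 119, LT = a^2.
h_2 = 12a^2 + 2a + 5b - 15, LT = a^2.

S(h_1,h_2): lcm = a^2. S = -11/15a - 11/15.
  leading term a: no divisor's leading term divides it; move -11/15a to the remainder.
  leading term 1: no divisor's leading term divides it; move -11/15 to the remainder.
  remainder -11/15a - 11/15 ≠ 0; add k_3 = -11/15a - 11/15 to the basis.

S(h_1,k_3): lcm = a^2. S = -47/30a + 5/12b - 119/60.
  leading term a: subtract (47/22)·k_3 from -47/30a + 5/12b - 119/60 → 5/12b - 5/12
  leading term b: no divisor's leading term divides it; move 5/12b to the remainder.
  leading term 1: no divisor's leading term divides it; move -5/12 to the remainder.
  remainder 5/12b - 5/12 ≠ 0; add k_4 = 5/12b - 5/12 to the basis.

The other S-polynomials (S(h_2,k_3), S(h_1,k_4), S(h_2,k_4), S(k_3,k_4)) all reduce to 0 modulo the current basis, so we have a Gröbner basis.
Inter-reduce: drop elements whose leading term is divisible by another's, tail-reduce, and make monic.
Reduced Gröbner basis: {a + 1, b - 1}.

These coincide, so the ideals are equal.

Yes, the ideals are equal.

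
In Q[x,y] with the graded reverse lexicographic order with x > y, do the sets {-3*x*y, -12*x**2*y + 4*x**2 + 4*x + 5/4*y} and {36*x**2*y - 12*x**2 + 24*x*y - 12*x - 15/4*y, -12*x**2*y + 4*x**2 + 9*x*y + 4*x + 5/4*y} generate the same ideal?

Yes, the ideals are equal.

For a fixed monomial order, each ideal has a unique reduced Gröbner basis; comparing bases decides equality.
Buchberger on the first generating set:
f_1 = -3*x*y, LT = x*y.
f_2 = -12*x**2*y + 4*x**2 + 4*x + 5/4*y, LT = x**2*y.

S(f_1,f_2): lcm = x**2*y. S = 1/3*x**2 + 1/3*x + 5/48*y.
  leading term x**2: no divisor's leading term divides it; move 1/3*x**2 to the remainder.
  leading term x: no divisor's leading term divides it; move 1/3*x to the remainder.
  leading term y: no divisor's leading term divides it; move 5/48*y to the remainder.
  remainder 1/3*x**2 + 1/3*x + 5/48*y ≠ 0; add g_3 = 1/3*x**2 + 1/3*x + 5/48*y to the basis.

S(f_1,g_3): lcm = x**2*y. S = -x*y - 5/16*y**2.
  leading term x*y: subtract (1/3)·f_1 from -x*y - 5/16*y**2 → -5/16*y**2
  leading term y**2: no divisor's leading term divides it; move -5/16*y**2 to the remainder.
  remainder -5/16*y**2 ≠ 0; add g_4 = -5/16*y**2 to the basis.

S(f_2,g_3): lcm = x**2*y. S = -1/3*x**2 - x*y - 5/16*y**2 - 1/3*x - 5/48*y.
  leading term x**2: subtract (-1)·g_3 from -1/3*x**2 - x*y - 5/16*y**2 - 1/3*x - 5/48*y → -x*y - 5/16*y**2
  leading term x*y: subtract (1/3)·f_1 from -x*y - 5/16*y**2 → -5/16*y**2
  leading term y**2: subtract (1)·g_4 from -5/16*y**2 → 0
  remainder 0.

S(f_1,g_4): lcm = x*y**2. S = 0.
  remainder 0.

S(f_2,g_4): lcm = x**2*y**2. S = -1/3*x**2*y - 1/3*x*y - 5/48*y**2.
  leading term x**2*y: subtract (1/9*x)·f_1 from -1/3*x**2*y - 1/3*x*y - 5/48*y**2 → -1/3*x*y - 5/48*y**2
  leading term x*y: subtract (1/9)·f_1 from -1/3*x*y - 5/48*y**2 → -5/48*y**2
  leading term y**2: subtract (1/3)·g_4 from -5/48*y**2 → 0
  remainder 0.

S(g_3,g_4): leading monomials are coprime, so the S-polynomial reduces to 0 (Buchberger's first criterion).
Every S-polynomial of the final basis reduces to 0, so we have a Gröbner basis.
Inter-reduce: drop elements whose leading term is divisible by another's, tail-reduce, and make monic.
Reduced Gröbner basis: {x**2 + x + 5/16*y, x*y, y**2}.

Buchberger on the second generating set:
h_1 = 36*x**2*y - 12*x**2 + 24*x*y - 12*x - 15/4*y, LT = x**2*y.
h_2 = -12*x**2*y + 4*x**2 + 9*x*y + 4*x + 5/4*y, LT = x**2*y.

S(h_1,h_2): lcm = x**2*y. S = 17/12*x*y.
  leading term x*y: no divisor's leading term divides it; move 17/12*x*y to the remainder.
  remainder 17/12*x*y ≠ 0; add k_3 = 17/12*x*y to the basis.

S(h_1,k_3): lcm = x**2*y. S = -1/3*x**2 + 2/3*x*y - 1/3*x - 5/48*y.
  leading term x**2: no divisor's leading term divides it; move -1/3*x**2 to the remainder.
  leading term x*y: subtract (8/17)·k_3 from 2/3*x*y - 1/3*x - 5/48*y → -1/3*x - 5/48*y
  leading term x: no divisor's leading term divides it; move -1/3*x to the remainder.
  leading term y: no divisor's leading term divides it; move -5/48*y to the remainder.
  remainder -1/3*x**2 - 1/3*x - 5/48*y ≠ 0; add k_4 = -1/3*x**2 - 1/3*x - 5/48*y to the basis.

S(h_2,k_3): lcm = x**2*y. S = -1/3*x**2 - 3/4*x*y - 1/3*x - 5/48*y.
  leading term x**2: subtract (1)·k_4 from -1/3*x**2 - 3/4*x*y - 1/3*x - 5/48*y → -3/4*x*y
  leading term x*y: subtract (-9/17)·k_3 from -3/4*x*y → 0
  remainder 0.

S(h_1,k_4): lcm = x**2*y. S = -1/3*x**2 - 1/3*x*y - 5/16*y**2 - 1/3*x - 5/48*y.
  leading term x**2: subtract (1)·k_4 from -1/3*x**2 - 1/3*x*y - 5/16*y**2 - 1/3*x - 5/48*y → -1/3*x*y - 5/16*y**2
  leading term x*y: subtract (-4/17)·k_3 from -1/3*x*y - 5/16*y**2 → -5/16*y**2
  leading term y**2: no divisor's leading term divides it; move -5/16*y**2 to the remainder.
  remainder -5/16*y**2 ≠ 0; add k_5 = -5/16*y**2 to the basis.

S(h_2,k_4): lcm = x**2*y. S = -1/3*x**2 - 7/4*x*y - 5/16*y**2 - 1/3*x - 5/48*y.
  leading term x**2: subtract (1)·k_4 from -1/3*x**2 - 7/4*x*y - 5/16*y**2 - 1/3*x - 5/48*y → -7/4*x*y - 5/16*y**2
  leading term x*y: subtract (-21/17)·k_3 from -7/4*x*y - 5/16*y**2 → -5/16*y**2
  leading term y**2: subtract (1)·k_5 from -5/16*y**2 → 0
  remainder 0.

S(k_3,k_4): lcm = x**2*y. S = -x*y - 5/16*y**2.
  leading term x*y: subtract (-12/17)·k_3 from -x*y - 5/16*y**2 → -5/16*y**2
  leading term y**2: subtract (1)·k_5 from -5/16*y**2 → 0
  remainder 0.

S(h_1,k_5): lcm = x**2*y**2. S = -1/3*x**2*y + 2/3*x*y**2 - 1/3*x*y - 5/48*y**2.
  leading term x**2*y: subtract (-1/108)·h_1 from -1/3*x**2*y + 2/3*x*y**2 - 1/3*x*y - 5/48*y**2 → 2/3*x*y**2 - 1/9*x**2 - 1/9*x*y - 5/48*y**2 - 1/9*x - 5/144*y
  leading term x*y**2: subtract (8/17*y)·k_3 from 2/3*x*y**2 - 1/9*x**2 - 1/9*x*y - 5/48*y**2 - 1/9*x - 5/144*y → -1/9*x**2 - 1/9*x*y - 5/48*y**2 - 1/9*x - 5/144*y
  leading term x**2: subtract (1/3)·k_4 from -1/9*x**2 - 1/9*x*y - 5/48*y**2 - 1/9*x - 5/144*y → -1/9*x*y - 5/48*y**2
  leading term x*y: subtract (-4/51)·k_3 from -1/9*x*y - 5/48*y**2 → -5/48*y**2
  leading term y**2: subtract (1/3)·k_5 from -5/48*y**2 → 0
  remainder 0.

S(h_2,k_5): lcm = x**2*y**2. S = -1/3*x**2*y - 3/4*x*y**2 - 1/3*x*y - 5/48*y**2.
  leading term x**2*y: subtract (-1/108)·h_1 from -1/3*x**2*y - 3/4*x*y**2 - 1/3*x*y - 5/48*y**2 → -3/4*x*y**2 - 1/9*x**2 - 1/9*x*y - 5/48*y**2 - 1/9*x - 5/144*y
  leading term x*y**2: subtract (-9/17*y)·k_3 from -3/4*x*y**2 - 1/9*x**2 - 1/9*x*y - 5/48*y**2 - 1/9*x - 5/144*y → -1/9*x**2 - 1/9*x*y - 5/48*y**2 - 1/9*x - 5/144*y
  leading term x**2: subtract (1/3)·k_4 from -1/9*x**2 - 1/9*x*y - 5/48*y**2 - 1/9*x - 5/144*y → -1/9*x*y - 5/48*y**2
  leading term x*y: subtract (-4/51)·k_3 from -1/9*x*y - 5/48*y**2 → -5/48*y**2
  leading term y**2: subtract (1/3)·k_5 from -5/48*y**2 → 0
  remainder 0.

S(k_3,k_5): lcm = x*y**2. S = 0.
  remainder 0.

S(k_4,k_5): leading monomials are coprime, so the S-polynomial reduces to 0 (Buchberger's first criterion).
Every S-polynomial of the final basis reduces to 0, so we have a Gröbner basis.
Inter-reduce: drop elements whose leading term is divisible by another's, tail-reduce, and make monic.
Reduced Gröbner basis: {x**2 + x + 5/16*y, x*y, y**2}.

The two bases agree; hence the ideals are identical.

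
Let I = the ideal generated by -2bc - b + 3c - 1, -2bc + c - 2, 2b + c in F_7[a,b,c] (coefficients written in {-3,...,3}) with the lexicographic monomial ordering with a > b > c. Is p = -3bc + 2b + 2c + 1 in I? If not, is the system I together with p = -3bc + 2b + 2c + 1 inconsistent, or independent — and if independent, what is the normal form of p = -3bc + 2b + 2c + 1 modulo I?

-3bc + 2b + 2c + 1 lies in I (it reduces to 0).

First compute the reduced Gröbner basis of I by Buchberger's algorithm.
f_1 = -2bc - b + 3c - 1, LT = bc.
f_2 = -2bc + c - 2, LT = bc.
f_3 = 2b + c, LT = b.

S(f_1,f_2): lcm = bc. S = -3b - c + 3.
  leading term b: subtract (2)·f_3 from -3b - c + 3 → -3c + 3
  leading term c: no divisor's leading term divides it; move -3c to the remainder.
  leading term 1: no divisor's leading term divides it; move 3 to the remainder.
  remainder -3c + 3 ≠ 0; add h_4 = -3c + 3 to the basis.

The other S-polynomials (S(f_1,f_3), S(f_2,f_3), S(f_1,h_4), S(f_2,h_4), S(f_3,h_4)) all reduce to 0 modulo the current basis, so we have a Gröbner basis.
Inter-reduce: drop elements whose leading term is divisible by another's, tail-reduce, and make monic.
Reduced Gröbner basis: {b - 3, c - 1}.
Label its elements g_1 = b - 3, g_2 = c - 1.

Reduce p = -3bc + 2b + 2c + 1 modulo G:
  leading term bc: subtract (-3c)·g_1 from -3bc + 2b + 2c + 1 → 2b + 1
  leading term b: subtract (2)·g_1 from 2b + 1 → 0
  normal form = 0.
Since the normal form is 0, p ∈ I.

Ideal membership is decidable via reduction modulo a Gröbner basis.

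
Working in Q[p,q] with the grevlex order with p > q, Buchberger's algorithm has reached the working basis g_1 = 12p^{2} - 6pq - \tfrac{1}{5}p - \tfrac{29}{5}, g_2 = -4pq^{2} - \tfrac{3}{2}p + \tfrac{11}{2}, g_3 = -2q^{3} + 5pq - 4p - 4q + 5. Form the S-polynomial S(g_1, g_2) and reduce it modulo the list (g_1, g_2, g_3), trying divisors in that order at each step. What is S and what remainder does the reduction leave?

S(g_1, g_2) = -\tfrac{1}{2}pq^{3} - \tfrac{1}{60}pq^{2} - \tfrac{3}{8}p^{2} - \tfrac{29}{60}q^{2} + \tfrac{11}{8}p; remainder on division = -\tfrac{29}{60}q^{2} + \tfrac{11}{8}p - \tfrac{11}{16}q - \tfrac{49}{240}.

lcm(LM(g_1), LM(g_2)) = p^{2}q^{2}.
S = (lcm/LT(g_1))·g_1 − (lcm/LT(g_2))·g_2 = -\tfrac{1}{2}pq^{3} - \tfrac{1}{60}pq^{2} - \tfrac{3}{8}p^{2} - \tfrac{29}{60}q^{2} + \tfrac{11}{8}p.
Reduce S modulo (g_1, g_2, g_3) in that order:
  leading term pq^{3}: subtract (\tfrac{1}{8}q)·g_2 from -\tfrac{1}{2}pq^{3} - \tfrac{1}{60}pq^{2} - \tfrac{3}{8}p^{2} - \tfrac{29}{60}q^{2} + \tfrac{11}{8}p → -\tfrac{1}{60}pq^{2} - \tfrac{3}{8}p^{2} + \tfrac{3}{16}pq - \tfrac{29}{60}q^{2} + \tfrac{11}{8}p - \tfrac{11}{16}q
  leading term pq^{2}: subtract (\tfrac{1}{240})·g_2 from -\tfrac{1}{60}pq^{2} - \tfrac{3}{8}p^{2} + \tfrac{3}{16}pq - \tfrac{29}{60}q^{2} + \tfrac{11}{8}p - \tfrac{11}{16}q → -\tfrac{3}{8}p^{2} + \tfrac{3}{16}pq - \tfrac{29}{60}q^{2} + \tfrac{221}{160}p - \tfrac{11}{16}q - \tfrac{11}{480}
  leading term p^{2}: subtract (-\tfrac{1}{32})·g_1 from -\tfrac{3}{8}p^{2} + \tfrac{3}{16}pq - \tfrac{29}{60}q^{2} + \tfrac{221}{160}p - \tfrac{11}{16}q - \tfrac{11}{480} → -\tfrac{29}{60}q^{2} + \tfrac{11}{8}p - \tfrac{11}{16}q - \tfrac{49}{240}
  leading term q^{2}: no divisor's leading term divides it; move -\tfrac{29}{60}q^{2} to the remainder.
  leading term p: no divisor's leading term divides it; move \tfrac{11}{8}p to the remainder.
  leading term q: no divisor's leading term divides it; move -\tfrac{11}{16}q to the remainder.
  leading term 1: no divisor's leading term divides it; move -\tfrac{49}{240} to the remainder.
The remainder -\tfrac{29}{60}q^{2} + \tfrac{11}{8}p - \tfrac{11}{16}q - \tfrac{49}{240} is nonzero, so it would be added as the next basis element.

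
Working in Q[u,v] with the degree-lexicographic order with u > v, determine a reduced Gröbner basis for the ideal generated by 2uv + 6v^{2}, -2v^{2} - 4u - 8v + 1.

G = {u^{2} + \tfrac{71}{4}u + \tfrac{141}{4}v - \tfrac{9}{2}, uv - 6u - 12v + \tfrac{3}{2}, v^{2} + 2u + 4v - \tfrac{1}{2}}

f_1 = 2uv + 6v^{2}, LT = uv.
f_2 = -2v^{2} - 4u - 8v + 1, LT = v^{2}.

S(f_1,f_2): lcm = uv^{2}. S = 3v^{3} - 2u^{2} - 4uv + \tfrac{1}{2}u.
  leading term v^{3}: subtract (-\tfrac{3}{2}v)·f_2 from 3v^{3} - 2u^{2} - 4uv + \tfrac{1}{2}u → -2u^{2} - 10uv - 12v^{2} + \tfrac{1}{2}u + \tfrac{3}{2}v
  leading term u^{2}: no divisor's leading term divides it; move -2u^{2} to the remainder.
  leading term uv: subtract (-5)·f_1 from -10uv - 12v^{2} + \tfrac{1}{2}u + \tfrac{3}{2}v → 18v^{2} + \tfrac{1}{2}u + \tfrac{3}{2}v
  leading term v^{2}: subtract (-9)·f_2 from 18v^{2} + \tfrac{1}{2}u + \tfrac{3}{2}v → -\tfrac{71}{2}u - \tfrac{141}{2}v + 9
  leading term u: no divisor's leading term divides it; move -\tfrac{71}{2}u to the remainder.
  leading term v: no divisor's leading term divides it; move -\tfrac{141}{2}v to the remainder.
  leading term 1: no divisor's leading term divides it; move 9 to the remainder.
  remainder -2u^{2} - \tfrac{71}{2}u - \tfrac{141}{2}v + 9 ≠ 0; add g_3 = -2u^{2} - \tfrac{71}{2}u - \tfrac{141}{2}v + 9 to the basis.

S(f_1,g_3): lcm = u^{2}v. S = 3uv^{2} - \tfrac{71}{4}uv - \tfrac{141}{4}v^{2} + \tfrac{9}{2}v.
  leading term uv^{2}: subtract (\tfrac{3}{2}v)·f_1 from 3uv^{2} - \tfrac{71}{4}uv - \tfrac{141}{4}v^{2} + \tfrac{9}{2}v → -9v^{3} - \tfrac{71}{4}uv - \tfrac{141}{4}v^{2} + \tfrac{9}{2}v
  leading term v^{3}: subtract (\tfrac{9}{2}v)·f_2 from -9v^{3} - \tfrac{71}{4}uv - \tfrac{141}{4}v^{2} + \tfrac{9}{2}v → \tfrac{1}{4}uv + \tfrac{3}{4}v^{2}
  leading term uv: subtract (\tfrac{1}{8})·f_1 from \tfrac{1}{4}uv + \tfrac{3}{4}v^{2} → 0
  remainder 0.

S(f_2,g_3): leading monomials are coprime, so the S-polynomial reduces to 0 (Buchberger's first criterion).
Every S-polynomial of the final basis reduces to 0, so we have a Gröbner basis.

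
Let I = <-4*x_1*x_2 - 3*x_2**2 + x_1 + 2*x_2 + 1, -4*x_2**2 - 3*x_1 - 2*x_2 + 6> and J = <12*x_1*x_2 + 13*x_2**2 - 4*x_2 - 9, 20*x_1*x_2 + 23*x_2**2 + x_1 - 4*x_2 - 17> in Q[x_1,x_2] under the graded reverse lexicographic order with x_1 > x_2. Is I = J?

No, the ideals differ.

Two ideals are equal iff their reduced Gröbner bases coincide (the reduced basis is unique for a fixed ordering).
Buchberger on the first generating set:
f_1 = -4*x_1*x_2 - 3*x_2**2 + x_1 + 2*x_2 + 1, LT = x_1*x_2.
f_2 = -4*x_2**2 - 3*x_1 - 2*x_2 + 6, LT = x_2**2.

S(f_1,f_2): lcm = x_1*x_2**2. S = 3/4*x_2**3 - 3/4*x_1**2 - 3/4*x_1*x_2 - 1/2*x_2**2 + 3/2*x_1 - 1/4*x_2.
  leading term x_2**3: subtract (-3/16*x_2)·f_2 from 3/4*x_2**3 - 3/4*x_1**2 - 3/4*x_1*x_2 - 1/2*x_2**2 + 3/2*x_1 - 1/4*x_2 → -3/4*x_1**2 - 21/16*x_1*x_2 - 7/8*x_2**2 + 3/2*x_1 + 7/8*x_2
  leading term x_1**2: no divisor's leading term divides it; move -3/4*x_1**2 to the remainder.
  leading term x_1*x_2: subtract (21/64)·f_1 from -21/16*x_1*x_2 - 7/8*x_2**2 + 3/2*x_1 + 7/8*x_2 → 7/64*x_2**2 + 75/64*x_1 + 7/32*x_2 - 21/64
  leading term x_2**2: subtract (-7/256)·f_2 from 7/64*x_2**2 + 75/64*x_1 + 7/32*x_2 - 21/64 → 279/256*x_1 + 21/128*x_2 - 21/128
  leading term x_1: no divisor's leading term divides it; move 279/256*x_1 to the remainder.
  leading term x_2: no divisor's leading term divides it; move 21/128*x_2 to the remainder.
  leading term 1: no divisor's leading term divides it; move -21/128 to the remainder.
  remainder -3/4*x_1**2 + 279/256*x_1 + 21/128*x_2 - 21/128 ≠ 0; add g_3 = -3/4*x_1**2 + 279/256*x_1 + 21/128*x_2 - 21/128 to the basis.

The other S-polynomials (S(f_1,g_3), S(f_2,g_3)) all reduce to 0 modulo the current basis, so we have a Gröbner basis.
Inter-reduce: drop elements whose leading term is divisible by another's, tail-reduce, and make monic.
Reduced Gröbner basis: {x_1**2 - 93/64*x_1 - 7/32*x_2 + 7/32, x_1*x_2 - 13/16*x_1 - 7/8*x_2 + 7/8, x_2**2 + 3/4*x_1 + 1/2*x_2 - 3/2}.

Buchberger on the second generating set:
h_1 = 12*x_1*x_2 + 13*x_2**2 - 4*x_2 - 9, LT = x_1*x_2.
h_2 = 20*x_1*x_2 + 23*x_2**2 + x_1 - 4*x_2 - 17, LT = x_1*x_2.

S(h_1,h_2): lcm = x_1*x_2. S = -1/15*x_2**2 - 1/20*x_1 - 2/15*x_2 + 1/10.
  leading term x_2**2: no divisor's leading term divides it; move -1/15*x_2**2 to the remainder.
  leading term x_1: no divisor's leading term divides it; move -1/20*x_1 to the remainder.
  leading term x_2: no divisor's leading term divides it; move -2/15*x_2 to the remainder.
  leading term 1: no divisor's leading term divides it; move 1/10 to the remainder.
  remainder -1/15*x_2**2 - 1/20*x_1 - 2/15*x_2 + 1/10 ≠ 0; add k_3 = -1/15*x_2**2 - 1/20*x_1 - 2/15*x_2 + 1/10 to the basis.

S(h_1,k_3): lcm = x_1*x_2**2. S = 13/12*x_2**3 - 3/4*x_1**2 - 2*x_1*x_2 - 1/3*x_2**2 + 3/2*x_1 - 3/4*x_2.
  leading term x_2**3: subtract (-65/4*x_2)·k_3 from 13/12*x_2**3 - 3/4*x_1**2 - 2*x_1*x_2 - 1/3*x_2**2 + 3/2*x_1 - 3/4*x_2 → -3/4*x_1**2 - 45/16*x_1*x_2 - 5/2*x_2**2 + 3/2*x_1 + 7/8*x_2
  leading term x_1**2: no divisor's leading term divides it; move -3/4*x_1**2 to the remainder.
  leading term x_1*x_2: subtract (-15/64)·h_1 from -45/16*x_1*x_2 - 5/2*x_2**2 + 3/2*x_1 + 7/8*x_2 → 35/64*x_2**2 + 3/2*x_1 - 1/16*x_2 - 135/64
  leading term x_2**2: subtract (-525/64)·k_3 from 35/64*x_2**2 + 3/2*x_1 - 1/16*x_2 - 135/64 → 279/256*x_1 - 37/32*x_2 - 165/128
  leading term x_1: no divisor's leading term divides it; move 279/256*x_1 to the remainder.
  leading term x_2: no divisor's leading term divides it; move -37/32*x_2 to the remainder.
  leading term 1: no divisor's leading term divides it; move -165/128 to the remainder.
  remainder -3/4*x_1**2 + 279/256*x_1 - 37/32*x_2 - 165/128 ≠ 0; add k_4 = -3/4*x_1**2 + 279/256*x_1 - 37/32*x_2 - 165/128 to the basis.

The other S-polynomials (S(h_2,k_3), S(h_1,k_4), S(h_2,k_4), S(k_3,k_4)) all reduce to 0 modulo the current basis, so we have a Gröbner basis.
Inter-reduce: drop elements whose leading term is divisible by another's, tail-reduce, and make monic.
Reduced Gröbner basis: {x_1**2 - 93/64*x_1 + 37/24*x_2 + 55/32, x_1*x_2 - 13/16*x_1 - 5/2*x_2 + 7/8, x_2**2 + 3/4*x_1 + 2*x_2 - 3/2}.

Since the reduced bases disagree, the two ideals are not the same.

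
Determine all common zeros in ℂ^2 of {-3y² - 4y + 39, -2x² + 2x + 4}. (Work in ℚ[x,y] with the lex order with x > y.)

{(-1, -13/3), (2, -13/3), (-1, 3), (2, 3)}

Compute a lex Gröbner basis by Buchberger's algorithm.
f_1 = -3y² - 4y + 39, LT = y².
f_2 = -2x² + 2x + 4, LT = x².

The S-polynomials (S(f_1,f_2)) all reduce to 0 modulo the current basis, so we have a Gröbner basis.
Inter-reduce: drop elements whose leading term is divisible by another's, tail-reduce, and make monic.
Reduced Gröbner basis: {x² - x - 2, y² + 4/3y - 13}.

The lex basis is triangular: the last element involves only y. Solving y² + 4/3y - 13 = 0 gives y ∈ {-13/3, 3}; substituting each value into the earlier elements determines the remaining variables.
  y = -13/3: the earlier basis element becomes x² - x - 2 = 0, giving x = -1, 2 — points (-1, -13/3), (2, -13/3).
  y = 3: the earlier basis element becomes x² - x - 2 = 0, giving x = -1, 2 — points (-1, 3), (2, 3).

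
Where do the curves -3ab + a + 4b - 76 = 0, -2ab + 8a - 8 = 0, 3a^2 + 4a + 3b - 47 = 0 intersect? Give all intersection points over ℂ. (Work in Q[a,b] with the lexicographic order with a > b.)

{(-4, 5)}

Compute a lex Gröbner basis by Buchberger's algorithm.
f_1 = -3ab + a + 4b - 76, LT = ab.
f_2 = -2ab + 8a - 8, LT = ab.
f_3 = 3a^2 + 4a + 3b - 47, LT = a^2.

S(f_1,f_2): lcm = ab. S = 11/3a - 4/3b + 64/3.
  reduce S modulo (f_1, f_2, f_3):
  remainder 11/3a - 4/3b + 64/3 ≠ 0; add h_4 = 11/3a - 4/3b + 64/3 to the basis.

S(f_1,f_3): lcm = a^2b. S = -1/3a^2 - 8/3ab + 76/3a - b^2 + 47/3b.
  reduce S modulo (f_1, f_2, f_3, h_4):
  remainder -b^2 + 2128/99b - 8165/99 ≠ 0; add h_5 = -b^2 + 2128/99b - 8165/99 to the basis.

S(f_2,f_3): lcm = a^2b. S = -4a^2 - 4/3ab + 4a - b^2 + 47/3b.
  reduce S modulo (f_1, f_2, f_3, h_4, h_5):
  remainder -37/99b + 185/99 ≠ 0; add h_6 = -37/99b + 185/99 to the basis.

The other S-polynomials (S(f_1,h_4), S(f_2,h_4), S(f_3,h_4), S(f_1,h_5), S(f_2,h_5), S(f_3,h_5), S(h_4,h_5), S(f_1,h_6), S(f_2,h_6), S(f_3,h_6), S(h_4,h_6), S(h_5,h_6)) all reduce to 0 modulo the current basis, so we have a Gröbner basis.
Inter-reduce: drop elements whose leading term is divisible by another's, tail-reduce, and make monic.
Reduced Gröbner basis: {a + 4, b - 5}.

Since the basis is lex-ordered, b - 5 is univariate in b. Its roots are {5}. Back-substituting each root into the other basis elements fixes the other coordinates.
  b = 5: the earlier basis element becomes a + 4 = 0, giving a = -4 — point (-4, 5).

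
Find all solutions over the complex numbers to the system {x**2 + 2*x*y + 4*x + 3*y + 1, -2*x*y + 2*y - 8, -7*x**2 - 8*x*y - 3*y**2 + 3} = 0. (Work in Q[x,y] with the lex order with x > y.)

{(-1, 2)}

Compute a lex Gröbner basis by Buchberger's algorithm.
f_1 = x**2 + 2*x*y + 4*x + 3*y + 1, LT = x**2.
f_2 = -2*x*y + 2*y - 8, LT = x*y.
f_3 = -7*x**2 - 8*x*y - 3*y**2 + 3, LT = x**2.

S(f_1,f_2): lcm = x**2*y. S = 2*x*y**2 + 5*x*y - 4*x + 3*y**2 + y.
  leading term x*y**2: subtract (-y)·f_2 from 2*x*y**2 + 5*x*y - 4*x + 3*y**2 + y → 5*x*y - 4*x + 5*y**2 - 7*y
  leading term x*y: subtract (-5/2)·f_2 from 5*x*y - 4*x + 5*y**2 - 7*y → -4*x + 5*y**2 - 2*y - 20
  leading term x: no divisor's leading term divides it; move -4*x to the remainder.
  leading term y**2: no divisor's leading term divides it; move 5*y**2 to the remainder.
  leading term y: no divisor's leading term divides it; move -2*y to the remainder.
  leading term 1: no divisor's leading term divides it; move -20 to the remainder.
  remainder -4*x + 5*y**2 - 2*y - 20 ≠ 0; add h_4 = -4*x + 5*y**2 - 2*y - 20 to the basis.

S(f_1,f_3): lcm = x**2. S = 6/7*x*y + 4*x - 3/7*y**2 + 3*y + 10/7.
  leading term x*y: subtract (-3/7)·f_2 from 6/7*x*y + 4*x - 3/7*y**2 + 3*y + 10/7 → 4*x - 3/7*y**2 + 27/7*y - 2
  leading term x: subtract (-1)·h_4 from 4*x - 3/7*y**2 + 27/7*y - 2 → 32/7*y**2 + 13/7*y - 22
  leading term y**2: no divisor's leading term divides it; move 32/7*y**2 to the remainder.
  leading term y: no divisor's leading term divides it; move 13/7*y to the remainder.
  leading term 1: no divisor's leading term divides it; move -22 to the remainder.
  remainder 32/7*y**2 + 13/7*y - 22 ≠ 0; add h_5 = 32/7*y**2 + 13/7*y - 22 to the basis.

S(f_2,f_3): lcm = x**2*y. S = -8/7*x*y**2 - x*y + 4*x - 3/7*y**3 + 3/7*y.
  leading term x*y**2: subtract (4/7*y)·f_2 from -8/7*x*y**2 - x*y + 4*x - 3/7*y**3 + 3/7*y → -x*y + 4*x - 3/7*y**3 - 8/7*y**2 + 5*y
  leading term x*y: subtract (1/2)·f_2 from -x*y + 4*x - 3/7*y**3 - 8/7*y**2 + 5*y → 4*x - 3/7*y**3 - 8/7*y**2 + 4*y + 4
  leading term x: subtract (-1)·h_4 from 4*x - 3/7*y**3 - 8/7*y**2 + 4*y + 4 → -3/7*y**3 + 27/7*y**2 + 2*y - 16
  leading term y**3: subtract (-3/32*y)·h_5 from -3/7*y**3 + 27/7*y**2 + 2*y - 16 → 129/32*y**2 - 1/16*y - 16
  leading term y**2: subtract (903/1024)·h_5 from 129/32*y**2 - 1/16*y - 16 → -1741/1024*y + 1741/512
  leading term y: no divisor's leading term divides it; move -1741/1024*y to the remainder.
  leading term 1: no divisor's leading term divides it; move 1741/512 to the remainder.
  remainder -1741/1024*y + 1741/512 ≠ 0; add h_6 = -1741/1024*y + 1741/512 to the basis.

The other S-polynomials (S(f_1,h_4), S(f_2,h_4), S(f_3,h_4), S(f_1,h_5), S(f_2,h_5), S(f_3,h_5), S(h_4,h_5), S(f_1,h_6), S(f_2,h_6), S(f_3,h_6), S(h_4,h_6), S(h_5,h_6)) all reduce to 0 modulo the current basis, so we have a Gröbner basis.
Inter-reduce: drop elements whose leading term is divisible by another's, tail-reduce, and make monic.
Reduced Gröbner basis: {x + 1, y - 2}.

Elimination: the polynomial y - 2 lies in the elimination ideal for y, so y ∈ {2}. For each such y, the remaining basis elements (now univariate) give the rest of the solution.
  y = 2: the earlier basis element becomes x + 1 = 0, giving x = -1 — point (-1, 2).
Substituting each solution back into the original system confirms all equations vanish.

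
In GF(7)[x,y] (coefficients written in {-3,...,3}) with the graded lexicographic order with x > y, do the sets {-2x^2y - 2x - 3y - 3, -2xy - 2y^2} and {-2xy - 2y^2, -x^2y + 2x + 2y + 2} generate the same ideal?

No, the ideals differ.

Since reduced Gröbner bases are canonical representatives of ideals under a given ordering, it suffices to compute and compare them.
Buchberger on the first generating set:
f_1 = -2x^2y - 2x - 3y - 3, LT = x^2y.
f_2 = -2xy - 2y^2, LT = xy.

S(f_1,f_2): lcm = x^2y. S = -xy^2 + x - 2y - 2.
  leading term xy^2: subtract (-3y)·f_2 from -xy^2 + x - 2y - 2 → y^3 + x - 2y - 2
  leading term y^3: no divisor's leading term divides it; move y^3 to the remainder.
  leading term x: no divisor's leading term divides it; move x to the remainder.
  leading term y: no divisor's leading term divides it; move -2y to the remainder.
  leading term 1: no divisor's leading term divides it; move -2 to the remainder.
  remainder y^3 + x - 2y - 2 ≠ 0; add g_3 = y^3 + x - 2y - 2 to the basis.

S(f_1,g_3): lcm = x^2y^3. S = -x^3 + 2x^2y + xy^2 - 2y^3 + 2x^2 - 2y^2.
  leading term x^3: no divisor's leading term divides it; move -x^3 to the remainder.
  leading term x^2y: subtract (-1)·f_1 from 2x^2y + xy^2 - 2y^3 + 2x^2 - 2y^2 → xy^2 - 2y^3 + 2x^2 - 2y^2 - 2x - 3y - 3
  leading term xy^2: subtract (3y)·f_2 from xy^2 - 2y^3 + 2x^2 - 2y^2 - 2x - 3y - 3 → -3y^3 + 2x^2 - 2y^2 - 2x - 3y - 3
  leading term y^3: subtract (-3)·g_3 from -3y^3 + 2x^2 - 2y^2 - 2x - 3y - 3 → 2x^2 - 2y^2 + x - 2y - 2
  leading term x^2: no divisor's leading term divides it; move 2x^2 to the remainder.
  leading term y^2: no divisor's leading term divides it; move -2y^2 to the remainder.
  leading term x: no divisor's leading term divides it; move x to the remainder.
  leading term y: no divisor's leading term divides it; move -2y to the remainder.
  leading term 1: no divisor's leading term divides it; move -2 to the remainder.
  remainder -x^3 + 2x^2 - 2y^2 + x - 2y - 2 ≠ 0; add g_4 = -x^3 + 2x^2 - 2y^2 + x - 2y - 2 to the basis.

S(f_2,g_3): lcm = xy^3. S = y^4 - x^2 + 2xy + 2x.
  leading term y^4: subtract (y)·g_3 from y^4 - x^2 + 2xy + 2x → -x^2 + xy + 2y^2 + 2x + 2y
  leading term x^2: no divisor's leading term divides it; move -x^2 to the remainder.
  leading term xy: subtract (3)·f_2 from xy + 2y^2 + 2x + 2y → y^2 + 2x + 2y
  leading term y^2: no divisor's leading term divides it; move y^2 to the remainder.
  leading term x: no divisor's leading term divides it; move 2x to the remainder.
  leading term y: no divisor's leading term divides it; move 2y to the remainder.
  remainder -x^2 + y^2 + 2x + 2y ≠ 0; add g_5 = -x^2 + y^2 + 2x + 2y to the basis.

The other S-polynomials (S(f_1,g_4), S(f_2,g_4), S(g_3,g_4), S(f_1,g_5), S(f_2,g_5), S(g_3,g_5), S(g_4,g_5)) all reduce to 0 modulo the current basis, so we have a Gröbner basis.
Inter-reduce: drop elements whose leading term is divisible by another's, tail-reduce, and make monic.
Reduced Gröbner basis: {y^3 + x - 2y - 2, x^2 - y^2 - 2x - 2y, xy + y^2}.

Buchberger on the second generating set:
h_1 = -2xy - 2y^2, LT = xy.
h_2 = -x^2y + 2x + 2y + 2, LT = x^2y.

S(h_1,h_2): lcm = x^2y. S = xy^2 + 2x + 2y + 2.
  leading term xy^2: subtract (3y)·h_1 from xy^2 + 2x + 2y + 2 → -y^3 + 2x + 2y + 2
  leading term y^3: no divisor's leading term divides it; move -y^3 to the remainder.
  leading term x: no divisor's leading term divides it; move 2x to the remainder.
  leading term y: no divisor's leading term divides it; move 2y to the remainder.
  leading term 1: no divisor's leading term divides it; move 2 to the remainder.
  remainder -y^3 + 2x + 2y + 2 ≠ 0; add k_3 = -y^3 + 2x + 2y + 2 to the basis.

S(h_1,k_3): lcm = xy^3. S = y^4 + 2x^2 + 2xy + 2x.
  leading term y^4: subtract (-y)·k_3 from y^4 + 2x^2 + 2xy + 2x → 2x^2 - 3xy + 2y^2 + 2x + 2y
  leading term x^2: no divisor's leading term divides it; move 2x^2 to the remainder.
  leading term xy: subtract (-2)·h_1 from -3xy + 2y^2 + 2x + 2y → -2y^2 + 2x + 2y
  leading term y^2: no divisor's leading term divides it; move -2y^2 to the remainder.
  leading term x: no divisor's leading term divides it; move 2x to the remainder.
  leading term y: no divisor's leading term divides it; move 2y to the remainder.
  remainder 2x^2 - 2y^2 + 2x + 2y ≠ 0; add k_4 = 2x^2 - 2y^2 + 2x + 2y to the basis.

The other S-polynomials (S(h_2,k_3), S(h_1,k_4), S(h_2,k_4), S(k_3,k_4)) all reduce to 0 modulo the current basis, so we have a Gröbner basis.
Inter-reduce: drop elements whose leading term is divisible by another's, tail-reduce, and make monic.
Reduced Gröbner basis: {y^3 - 2x - 2y - 2, x^2 - y^2 + x + y, xy + y^2}.

These differ, so the ideals are not equal.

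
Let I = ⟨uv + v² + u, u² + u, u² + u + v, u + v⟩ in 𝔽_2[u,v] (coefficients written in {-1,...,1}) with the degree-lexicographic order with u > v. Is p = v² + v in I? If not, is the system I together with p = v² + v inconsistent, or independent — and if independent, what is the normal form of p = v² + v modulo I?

First compute the reduced Gröbner basis of I by Buchberger's algorithm.
f_1 = uv + v² + u, LT = uv.
f_2 = u² + u, LT = u².
f_3 = u² + u + v, LT = u².
f_4 = u + v, LT = u.

S(f_1,f_2): lcm = u²v. S = uv² + u² + uv.
  reduce S modulo (f_1, f_2, f_3, f_4):
  remainder v³ + v ≠ 0; add h_5 = v³ + v to the basis.

S(f_1,f_3): lcm = u²v. S = uv² + u² + uv + v².
  reduce S modulo (f_1, f_2, f_3, f_4, h_5):
  remainder v² ≠ 0; add h_6 = v² to the basis.

S(f_1,f_4): lcm = uv. S = u.
  reduce S modulo (f_1, f_2, f_3, f_4, h_5, h_6):
  remainder v ≠ 0; add h_7 = v to the basis.

The other S-polynomials (S(f_2,f_3), S(f_2,f_4), S(f_3,f_4), S(f_1,h_5), S(f_2,h_5), S(f_3,h_5), S(f_4,h_5), S(f_1,h_6), S(f_2,h_6), S(f_3,h_6), S(f_4,h_6), S(h_5,h_6), S(f_1,h_7), S(f_2,h_7), S(f_3,h_7), S(f_4,h_7), S(h_5,h_7), S(h_6,h_7)) all reduce to 0 modulo the current basis, so we have a Gröbner basis.
Inter-reduce: drop elements whose leading term is divisible by another's, tail-reduce, and make monic.
Reduced Gröbner basis: {u, v}.
Label its elements g_1 = u, g_2 = v.

Reduce p = v² + v modulo G:
  leading term v²: subtract (v)·g_2 from v² + v → v
  leading term v: subtract (1)·g_2 from v → 0
  normal form = 0.
Since the normal form is 0, p ∈ I.

The remainder on division by a Gröbner basis is unique — it is the normal form.

v² + v lies in I (it reduces to 0).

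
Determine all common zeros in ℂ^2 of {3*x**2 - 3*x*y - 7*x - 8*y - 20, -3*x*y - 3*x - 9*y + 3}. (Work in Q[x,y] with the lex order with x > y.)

Compute a lex Gröbner basis by Buchberger's algorithm.
f_1 = 3*x**2 - 3*x*y - 7*x - 8*y - 20, LT = x**2.
f_2 = -3*x*y - 3*x - 9*y + 3, LT = x*y.

S(f_1,f_2): lcm = x**2*y. S = -x**2 - x*y**2 - 16/3*x*y + x - 8/3*y**2 - 20/3*y.
  leading term x**2: subtract (-1/3)·f_1 from -x**2 - x*y**2 - 16/3*x*y + x - 8/3*y**2 - 20/3*y → -x*y**2 - 19/3*x*y - 4/3*x - 8/3*y**2 - 28/3*y - 20/3
  leading term x*y**2: subtract (1/3*y)·f_2 from -x*y**2 - 19/3*x*y - 4/3*x - 8/3*y**2 - 28/3*y - 20/3 → -16/3*x*y - 4/3*x + 1/3*y**2 - 31/3*y - 20/3
  leading term x*y: subtract (16/9)·f_2 from -16/3*x*y - 4/3*x + 1/3*y**2 - 31/3*y - 20/3 → 4*x + 1/3*y**2 + 17/3*y - 12
  leading term x: no divisor's leading term divides it; move 4*x to the remainder.
  leading term y**2: no divisor's leading term divides it; move 1/3*y**2 to the remainder.
  leading term y: no divisor's leading term divides it; move 17/3*y to the remainder.
  leading term 1: no divisor's leading term divides it; move -12 to the remainder.
  remainder 4*x + 1/3*y**2 + 17/3*y - 12 ≠ 0; add h_3 = 4*x + 1/3*y**2 + 17/3*y - 12 to the basis.

S(f_2,h_3): lcm = x*y. S = x - 1/12*y**3 - 17/12*y**2 + 6*y - 1.
  leading term x: subtract (1/4)·h_3 from x - 1/12*y**3 - 17/12*y**2 + 6*y - 1 → -1/12*y**3 - 3/2*y**2 + 55/12*y + 2
  leading term y**3: no divisor's leading term divides it; move -1/12*y**3 to the remainder.
  leading term y**2: no divisor's leading term divides it; move -3/2*y**2 to the remainder.
  leading term y: no divisor's leading term divides it; move 55/12*y to the remainder.
  leading term 1: no divisor's leading term divides it; move 2 to the remainder.
  remainder -1/12*y**3 - 3/2*y**2 + 55/12*y + 2 ≠ 0; add h_4 = -1/12*y**3 - 3/2*y**2 + 55/12*y + 2 to the basis.

The other S-polynomials (S(f_1,h_3), S(f_1,h_4), S(f_2,h_4), S(h_3,h_4)) all reduce to 0 modulo the current basis, so we have a Gröbner basis.
Inter-reduce: drop elements whose leading term is divisible by another's, tail-reduce, and make monic.
Reduced Gröbner basis: {x + 1/12*y**2 + 17/12*y - 3, y**3 + 18*y**2 - 55*y - 24}.

From the last basis element, y**3 + 18*y**2 - 55*y - 24 = 0, so y takes values in {3, -21/2 - sqrt(409)/2, -21/2 + sqrt(409)/2}. Each choice, substituted upward through the basis, yields the corresponding point(s) of the solution set.
  y = 3: the earlier basis element becomes x + 2 = 0, giving x = -2 — point (-2, 3).
  y = -21/2 - sqrt(409)/2: the earlier basis element becomes x - 1/6 + sqrt(409)/6 = 0, giving x = 1/6 - sqrt(409)/6 — point (1/6 - sqrt(409)/6, -21/2 - sqrt(409)/2).
  y = -21/2 + sqrt(409)/2: the earlier basis element becomes x - sqrt(409)/6 - 1/6 = 0, giving x = 1/6 + sqrt(409)/6 — point (1/6 + sqrt(409)/6, -21/2 + sqrt(409)/2).
Substituting each solution back into the original system confirms all equations vanish.

{(-2, 3), (1/6 - sqrt(409)/6, -21/2 - sqrt(409)/2), (1/6 + sqrt(409)/6, -21/2 + sqrt(409)/2)}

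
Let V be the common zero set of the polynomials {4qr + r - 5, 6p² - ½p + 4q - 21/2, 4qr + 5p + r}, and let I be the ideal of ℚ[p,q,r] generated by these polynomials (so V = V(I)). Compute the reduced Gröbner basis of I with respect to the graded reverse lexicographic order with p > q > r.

G = {p + 1, q - 1, r - 1}

f_1 = 4qr + r - 5, LT = qr.
f_2 = 6p² - ½p + 4q - 21/2, LT = p².
f_3 = 4qr + 5p + r, LT = qr.

S(f_1,f_3): lcm = qr. S = -5/4p - 5/4.
  leading term p: no divisor's leading term divides it; move -5/4p to the remainder.
  leading term 1: no divisor's leading term divides it; move -5/4 to the remainder.
  remainder -5/4p - 5/4 ≠ 0; add g_4 = -5/4p - 5/4 to the basis.

S(f_2,g_4): lcm = p². S = -13/12p + ⅔q - 7/4.
  leading term p: subtract (13/15)·g_4 from -13/12p + ⅔q - 7/4 → ⅔q - ⅔
  leading term q: no divisor's leading term divides it; move ⅔q to the remainder.
  leading term 1: no divisor's leading term divides it; move -⅔ to the remainder.
  remainder ⅔q - ⅔ ≠ 0; add g_5 = ⅔q - ⅔ to the basis.

S(f_1,g_5): lcm = qr. S = 5/4r - 5/4.
  leading term r: no divisor's leading term divides it; move 5/4r to the remainder.
  leading term 1: no divisor's leading term divides it; move -5/4 to the remainder.
  remainder 5/4r - 5/4 ≠ 0; add g_6 = 5/4r - 5/4 to the basis.

The other S-polynomials (S(f_1,f_2), S(f_2,f_3), S(f_1,g_4), S(f_3,g_4), S(f_2,g_5), S(f_3,g_5), S(g_4,g_5), S(f_1,g_6), S(f_2,g_6), S(f_3,g_6), S(g_4,g_6), S(g_5,g_6)) all reduce to 0 modulo the current basis, so we have a Gröbner basis.
Inter-reduce: drop elements whose leading term is divisible by another's, tail-reduce, and make monic.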